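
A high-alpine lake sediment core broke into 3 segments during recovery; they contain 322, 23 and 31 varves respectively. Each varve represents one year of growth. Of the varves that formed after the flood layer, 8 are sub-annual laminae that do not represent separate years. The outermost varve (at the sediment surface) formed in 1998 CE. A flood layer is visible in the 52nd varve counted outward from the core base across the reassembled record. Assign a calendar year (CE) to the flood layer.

Total varves = 322 + 23 + 31 = 376.
376 − 52 = 324 varves lie beyond the flood layer toward the sediment surface.
324 − 8 false = 316 true varves after the flood layer.
1998 − 316 = 1682 CE.

1682 CE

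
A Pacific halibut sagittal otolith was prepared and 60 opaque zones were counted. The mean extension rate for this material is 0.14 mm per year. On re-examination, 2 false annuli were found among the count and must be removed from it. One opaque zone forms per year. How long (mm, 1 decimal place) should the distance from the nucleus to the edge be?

8.1 mm

True opaque zone count = 60 − 2 = 58.
Predicted length = 0.14 mm/year × 58 years = 8.1 mm.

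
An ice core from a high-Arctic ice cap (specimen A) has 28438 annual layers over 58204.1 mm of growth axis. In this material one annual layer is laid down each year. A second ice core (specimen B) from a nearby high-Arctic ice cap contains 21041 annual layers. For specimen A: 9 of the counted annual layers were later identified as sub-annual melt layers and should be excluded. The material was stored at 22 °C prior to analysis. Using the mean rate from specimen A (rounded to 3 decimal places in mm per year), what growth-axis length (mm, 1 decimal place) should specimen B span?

Specimen A: adjusted count: 28438 − 9 = 28429 annual layers.
A: Mean rate = 58204.1 mm / 28429 years ≈ 2.047 mm/yr.
For B, 2.047 mm/year × 21041 years = 43070.9 mm.

43070.9 mm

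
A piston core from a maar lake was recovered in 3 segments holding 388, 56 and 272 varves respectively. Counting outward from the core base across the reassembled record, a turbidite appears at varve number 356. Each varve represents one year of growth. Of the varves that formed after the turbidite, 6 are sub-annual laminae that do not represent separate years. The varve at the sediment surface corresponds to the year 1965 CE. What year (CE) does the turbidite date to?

1611 CE

Total varves = 388 + 56 + 272 = 716.
The turbidite sits at varve 356 from the core base, so 716 − 356 = 360 varves formed after it.
360 − 6 false = 354 true varves after the turbidite.
The varve at the sediment surface is 1965 CE, so the turbidite dates to 1965 − 354 = 1611 CE.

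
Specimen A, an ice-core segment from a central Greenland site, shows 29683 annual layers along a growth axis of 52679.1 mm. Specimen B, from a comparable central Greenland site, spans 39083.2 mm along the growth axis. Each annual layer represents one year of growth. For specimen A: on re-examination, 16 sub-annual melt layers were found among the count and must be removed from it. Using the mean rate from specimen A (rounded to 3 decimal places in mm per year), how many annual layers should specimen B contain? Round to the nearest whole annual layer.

22006 annual layers

Specimen A: true annual layer count = 29683 − 16 = 29667.
A: Mean rate = 52679.1 mm / 29667 years ≈ 1.776 mm/yr.
B spans 39083.2 / 1.776 = 22006.31 years ≈ 22006 annual layers.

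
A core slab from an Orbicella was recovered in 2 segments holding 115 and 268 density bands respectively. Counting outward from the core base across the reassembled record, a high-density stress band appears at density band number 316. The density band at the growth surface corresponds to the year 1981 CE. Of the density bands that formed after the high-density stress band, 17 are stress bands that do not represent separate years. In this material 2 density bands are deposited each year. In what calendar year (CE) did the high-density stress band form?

1956 CE

Total density bands = 115 + 268 = 383.
383 − 316 = 67 density bands lie beyond the high-density stress band toward the growth surface.
Excluding 17 false density bands: 67 − 17 = 50.
Dividing by 2 density bands per year: 50 / 2 = 25 years.
The density band at the growth surface is 1981 CE, so the high-density stress band dates to 1981 − 25 = 1956 CE.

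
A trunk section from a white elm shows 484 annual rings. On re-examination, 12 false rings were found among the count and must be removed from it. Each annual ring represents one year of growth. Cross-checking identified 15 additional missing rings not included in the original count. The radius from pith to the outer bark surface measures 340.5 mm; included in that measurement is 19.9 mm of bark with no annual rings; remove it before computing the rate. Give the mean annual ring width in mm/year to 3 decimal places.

After corrections the count is 484 − 12 + 15 = 487 annual rings.
Removing the 19.9 mm offcut leaves 340.5 − 19.9 = 320.6 mm.
320.6 mm over 487 years gives 320.6 / 487 ≈ 0.658 mm/year.

0.658 mm/year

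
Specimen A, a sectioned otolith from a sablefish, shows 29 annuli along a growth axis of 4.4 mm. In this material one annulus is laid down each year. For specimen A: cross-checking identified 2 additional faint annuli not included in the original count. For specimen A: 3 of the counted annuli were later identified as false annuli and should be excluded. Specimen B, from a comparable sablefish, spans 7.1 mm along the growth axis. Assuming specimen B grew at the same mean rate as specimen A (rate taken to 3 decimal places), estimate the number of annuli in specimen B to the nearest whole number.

45 annuli

Specimen A: after corrections the count is 29 − 3 + 2 = 28 annuli.
A: Extension rate ≈ 4.4 / 28 = 0.157 mm per year.
Specimen B: 7.1 mm / 0.157 mm per year = 45.22 years ≈ 45 annuli.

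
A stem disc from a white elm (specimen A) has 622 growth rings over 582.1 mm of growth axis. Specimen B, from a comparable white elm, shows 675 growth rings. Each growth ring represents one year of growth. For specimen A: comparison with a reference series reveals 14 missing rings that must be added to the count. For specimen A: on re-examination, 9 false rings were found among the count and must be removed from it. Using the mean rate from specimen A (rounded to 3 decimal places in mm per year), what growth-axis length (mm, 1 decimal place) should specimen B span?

Specimen A: after corrections the count is 622 − 9 + 14 = 627 growth rings.
A: Mean rate = 582.1 mm / 627 years ≈ 0.928 mm/year.
Length of B = 0.928 × 675 = 626.4 mm.

626.4 mm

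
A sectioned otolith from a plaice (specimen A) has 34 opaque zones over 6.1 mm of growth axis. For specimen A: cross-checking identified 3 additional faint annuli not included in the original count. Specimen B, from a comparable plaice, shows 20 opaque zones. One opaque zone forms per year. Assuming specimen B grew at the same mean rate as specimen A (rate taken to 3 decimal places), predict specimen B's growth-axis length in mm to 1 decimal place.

Specimen A: after corrections the count is 34 + 3 = 37 opaque zones.
A: Mean rate = 6.1 mm / 37 years ≈ 0.165 mm/yr.
B's length ≈ 0.165 × 20 = 3.3 mm.

3.3 mm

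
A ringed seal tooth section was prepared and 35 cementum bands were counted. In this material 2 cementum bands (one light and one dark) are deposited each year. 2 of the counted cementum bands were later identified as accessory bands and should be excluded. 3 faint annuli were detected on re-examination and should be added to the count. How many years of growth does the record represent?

18 yr

Correcting the raw count gives 35 − 2 + 3 = 36 true cementum bands.
36 cementum bands at 2 per year is 36 / 2 = 18 years.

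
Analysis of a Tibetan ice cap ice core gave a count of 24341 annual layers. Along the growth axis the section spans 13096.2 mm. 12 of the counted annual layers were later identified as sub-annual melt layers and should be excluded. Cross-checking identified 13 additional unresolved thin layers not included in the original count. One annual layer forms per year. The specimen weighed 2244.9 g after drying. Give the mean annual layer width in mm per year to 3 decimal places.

After corrections the count is 24341 − 12 + 13 = 24342 annual layers.
Extension rate ≈ 13096.2 / 24342 = 0.538 mm per year.

0.538 mm per year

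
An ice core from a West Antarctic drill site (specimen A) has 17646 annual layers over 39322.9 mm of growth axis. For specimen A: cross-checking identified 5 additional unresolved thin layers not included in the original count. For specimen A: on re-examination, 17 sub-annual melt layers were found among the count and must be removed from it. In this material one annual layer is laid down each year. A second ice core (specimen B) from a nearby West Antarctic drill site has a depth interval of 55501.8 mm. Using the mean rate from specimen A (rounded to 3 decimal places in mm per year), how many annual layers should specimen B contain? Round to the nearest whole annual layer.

Specimen A: after corrections the count is 17646 − 17 + 5 = 17634 annual layers.
A: Mean rate = 39322.9 mm / 17634 years ≈ 2.230 mm/yr.
B spans 55501.8 / 2.230 = 24888.70 years ≈ 24889 annual layers.

24889 annual layers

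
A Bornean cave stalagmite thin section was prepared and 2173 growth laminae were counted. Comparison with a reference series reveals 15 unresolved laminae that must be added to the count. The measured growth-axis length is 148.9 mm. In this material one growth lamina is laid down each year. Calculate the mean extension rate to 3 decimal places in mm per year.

After corrections the count is 2173 + 15 = 2188 growth laminae.
148.9 mm over 2188 years gives 148.9 / 2188 ≈ 0.068 mm per year.

0.068 mm per year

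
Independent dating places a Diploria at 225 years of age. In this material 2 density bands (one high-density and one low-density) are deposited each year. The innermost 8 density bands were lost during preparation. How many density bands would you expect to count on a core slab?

442 density bands

225 years at 2 density bands per year gives 225 × 2 = 450 density bands.
Subtracting the 8 density bands not captured gives 450 − 8 = 442 density bands in the record.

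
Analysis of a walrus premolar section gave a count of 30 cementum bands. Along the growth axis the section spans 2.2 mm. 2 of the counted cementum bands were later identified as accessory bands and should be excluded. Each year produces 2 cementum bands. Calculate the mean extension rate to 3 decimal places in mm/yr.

After corrections the count is 30 − 2 = 28 cementum bands.
With 2 cementum bands per year, 28 / 2 = 14 years.
Extension rate ≈ 2.2 / 14 = 0.157 mm/yr.

0.157 mm/yr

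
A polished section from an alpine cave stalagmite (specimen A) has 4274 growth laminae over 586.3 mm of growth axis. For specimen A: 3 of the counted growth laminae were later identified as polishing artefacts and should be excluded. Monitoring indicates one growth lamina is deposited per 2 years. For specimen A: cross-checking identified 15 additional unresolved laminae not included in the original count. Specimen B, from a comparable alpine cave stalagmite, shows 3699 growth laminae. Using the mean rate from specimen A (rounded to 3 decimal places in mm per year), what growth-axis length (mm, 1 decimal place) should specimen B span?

Specimen A: correcting the raw count gives 4274 − 3 + 15 = 4286 true growth laminae.
Specimen A: at 2 years per growth lamina, 4286 × 2 = 8572 years.
A: Mean rate = 586.3 mm / 8572 years ≈ 0.068 mm/yr.
Specimen B: at 2 years per growth lamina, 3699 × 2 = 7398 years. For B, 0.068 mm/year × 7398 years = 503.1 mm.

503.1 mm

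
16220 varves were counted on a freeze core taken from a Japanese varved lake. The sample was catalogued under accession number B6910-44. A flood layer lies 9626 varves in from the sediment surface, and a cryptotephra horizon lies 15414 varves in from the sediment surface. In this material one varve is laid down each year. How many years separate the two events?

5788 years

15414 − 9626 = 5788 varves lie between the two events.
That is 5788 years at one varve per year.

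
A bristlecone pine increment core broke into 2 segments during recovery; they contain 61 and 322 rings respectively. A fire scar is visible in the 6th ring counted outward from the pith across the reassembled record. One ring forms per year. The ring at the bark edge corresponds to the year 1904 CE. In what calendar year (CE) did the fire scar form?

1527 CE

Total rings = 61 + 322 = 383.
The fire scar sits at ring 6 from the pith, so 383 − 6 = 377 rings formed after it.
Counting back 377 years from 1904 CE places the fire scar in 1904 − 377 = 1527 CE.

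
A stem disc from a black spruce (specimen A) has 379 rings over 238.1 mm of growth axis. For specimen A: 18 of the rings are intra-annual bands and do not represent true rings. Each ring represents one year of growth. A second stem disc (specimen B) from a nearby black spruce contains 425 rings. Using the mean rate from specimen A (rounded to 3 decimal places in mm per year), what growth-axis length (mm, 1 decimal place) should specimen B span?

Specimen A: adjusted count: 379 − 18 = 361 rings.
A: Extension rate ≈ 238.1 / 361 = 0.660 mm per year.
B's length ≈ 0.660 × 425 = 280.5 mm.

280.5 mm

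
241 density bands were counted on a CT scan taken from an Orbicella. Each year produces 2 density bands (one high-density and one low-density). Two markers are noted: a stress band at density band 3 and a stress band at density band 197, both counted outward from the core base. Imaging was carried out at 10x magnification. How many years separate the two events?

197 − 3 = 194 density bands lie between the two events.
194 density bands at 2 per year is 194 / 2 = 97 years.

97 years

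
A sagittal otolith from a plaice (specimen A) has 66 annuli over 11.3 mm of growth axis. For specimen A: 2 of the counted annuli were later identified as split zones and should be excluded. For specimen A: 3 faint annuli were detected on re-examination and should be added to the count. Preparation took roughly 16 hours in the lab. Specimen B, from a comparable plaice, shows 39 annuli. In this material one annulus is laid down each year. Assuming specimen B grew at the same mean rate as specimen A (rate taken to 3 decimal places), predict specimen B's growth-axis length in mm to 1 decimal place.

Specimen A: after corrections the count is 66 − 2 + 3 = 67 annuli.
A: Extension rate ≈ 11.3 / 67 = 0.169 mm/year.
Length of B = 0.169 × 39 = 6.6 mm.

6.6 mm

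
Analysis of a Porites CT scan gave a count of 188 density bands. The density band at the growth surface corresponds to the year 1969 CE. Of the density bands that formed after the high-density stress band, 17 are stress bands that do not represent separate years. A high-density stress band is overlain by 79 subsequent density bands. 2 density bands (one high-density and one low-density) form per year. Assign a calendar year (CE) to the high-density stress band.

1938 CE

There are 79 density bands younger than the high-density stress band.
Excluding 17 false density bands: 79 − 17 = 62.
Dividing by 2 density bands per year: 62 / 2 = 31 years.
The density band at the growth surface is 1969 CE, so the high-density stress band dates to 1969 − 31 = 1938 CE.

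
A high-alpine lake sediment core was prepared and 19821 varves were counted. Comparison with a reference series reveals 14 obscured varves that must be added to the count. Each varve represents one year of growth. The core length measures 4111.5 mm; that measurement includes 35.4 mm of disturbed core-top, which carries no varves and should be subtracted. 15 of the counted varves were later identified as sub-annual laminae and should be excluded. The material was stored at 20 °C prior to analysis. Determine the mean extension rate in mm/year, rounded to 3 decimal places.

0.206 mm/year

True varve count = 19821 − 15 + 14 = 19820.
Net length = 4111.5 − 35.4 = 4076.1 mm.
Extension rate ≈ 4076.1 / 19820 = 0.206 mm/year.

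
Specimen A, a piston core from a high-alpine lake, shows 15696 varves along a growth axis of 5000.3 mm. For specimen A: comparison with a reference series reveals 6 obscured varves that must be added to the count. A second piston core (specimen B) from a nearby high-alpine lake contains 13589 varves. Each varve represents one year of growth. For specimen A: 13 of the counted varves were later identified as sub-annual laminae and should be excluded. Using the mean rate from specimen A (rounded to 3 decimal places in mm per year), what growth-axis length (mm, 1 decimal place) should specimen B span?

Specimen A: true varve count = 15696 − 13 + 6 = 15689.
A: Mean rate = 5000.3 mm / 15689 years ≈ 0.319 mm/yr.
For B, 0.319 mm/year × 13589 years = 4334.9 mm.

4334.9 mm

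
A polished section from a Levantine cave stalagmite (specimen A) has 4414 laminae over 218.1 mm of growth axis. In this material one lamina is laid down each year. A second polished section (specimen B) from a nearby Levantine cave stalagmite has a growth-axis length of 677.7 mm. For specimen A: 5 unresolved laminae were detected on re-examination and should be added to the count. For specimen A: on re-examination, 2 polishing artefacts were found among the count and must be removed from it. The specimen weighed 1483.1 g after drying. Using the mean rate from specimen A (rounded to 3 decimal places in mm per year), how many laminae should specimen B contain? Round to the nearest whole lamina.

Specimen A: correcting the raw count gives 4414 − 2 + 5 = 4417 true laminae.
A: Extension rate ≈ 218.1 / 4417 = 0.049 mm/year.
B spans 677.7 / 0.049 = 13830.61 years ≈ 13831 laminae.

13831 laminae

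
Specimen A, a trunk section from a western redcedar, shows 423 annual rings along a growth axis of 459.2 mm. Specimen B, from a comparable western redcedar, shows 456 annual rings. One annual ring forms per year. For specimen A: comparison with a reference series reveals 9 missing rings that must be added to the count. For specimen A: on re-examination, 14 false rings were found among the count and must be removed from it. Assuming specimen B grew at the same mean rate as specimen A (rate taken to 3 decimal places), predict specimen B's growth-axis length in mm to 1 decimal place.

Specimen A: adjusted count: 423 − 14 + 9 = 418 annual rings.
A: 459.2 mm over 418 years gives 459.2 / 418 ≈ 1.099 mm per year.
B's length ≈ 1.099 × 456 = 501.1 mm.

501.1 mm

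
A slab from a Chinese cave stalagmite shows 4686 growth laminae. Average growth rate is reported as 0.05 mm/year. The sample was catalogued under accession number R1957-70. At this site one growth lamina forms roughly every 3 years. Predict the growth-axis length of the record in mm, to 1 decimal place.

Multiplying by 3 years per growth lamina: 4686 × 3 = 14058 years.
Length ≈ 0.05 × 14058 = 702.9 mm.

702.9 mm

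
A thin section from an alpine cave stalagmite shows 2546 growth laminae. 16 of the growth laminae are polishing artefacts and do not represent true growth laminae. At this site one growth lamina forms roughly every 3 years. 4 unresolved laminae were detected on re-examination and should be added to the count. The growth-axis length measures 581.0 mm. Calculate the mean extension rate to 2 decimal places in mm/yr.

0.08 mm/yr

Adjusted count: 2546 − 16 + 4 = 2534 growth laminae.
2534 growth laminae at 3 years each span 2534 × 3 = 7602 years.
581.0 mm over 7602 years gives 581.0 / 7602 ≈ 0.08 mm/yr.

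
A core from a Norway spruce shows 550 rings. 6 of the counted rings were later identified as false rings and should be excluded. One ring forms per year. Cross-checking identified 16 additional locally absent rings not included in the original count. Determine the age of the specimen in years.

560 years

Adjusted count: 550 − 6 + 16 = 560 rings.
At one ring per year, that is 560 years.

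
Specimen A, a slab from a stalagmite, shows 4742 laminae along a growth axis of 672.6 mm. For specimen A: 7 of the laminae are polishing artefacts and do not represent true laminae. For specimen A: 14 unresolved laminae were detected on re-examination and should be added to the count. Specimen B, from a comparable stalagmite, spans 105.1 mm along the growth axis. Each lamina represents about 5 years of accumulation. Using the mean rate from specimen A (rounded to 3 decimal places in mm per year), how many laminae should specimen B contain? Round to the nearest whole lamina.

Specimen A: correcting the raw count gives 4742 − 7 + 14 = 4749 true laminae.
Specimen A: multiplying by 5 years per lamina: 4749 × 5 = 23745 years.
A: Mean rate = 672.6 mm / 23745 years ≈ 0.028 mm per year.
B spans 105.1 / 0.028 = 3753.57 years; at 5 years per lamina that is 3753.57 / 5 ≈ 751 laminae.

751 laminae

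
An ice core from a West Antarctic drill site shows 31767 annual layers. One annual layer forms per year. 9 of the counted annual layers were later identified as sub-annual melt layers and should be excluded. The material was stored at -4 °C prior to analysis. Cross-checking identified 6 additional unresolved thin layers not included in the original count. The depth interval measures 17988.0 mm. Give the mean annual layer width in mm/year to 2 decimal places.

0.57 mm/year

Correcting the raw count gives 31767 − 9 + 6 = 31764 true annual layers.
Extension rate ≈ 17988.0 / 31764 = 0.57 mm/year.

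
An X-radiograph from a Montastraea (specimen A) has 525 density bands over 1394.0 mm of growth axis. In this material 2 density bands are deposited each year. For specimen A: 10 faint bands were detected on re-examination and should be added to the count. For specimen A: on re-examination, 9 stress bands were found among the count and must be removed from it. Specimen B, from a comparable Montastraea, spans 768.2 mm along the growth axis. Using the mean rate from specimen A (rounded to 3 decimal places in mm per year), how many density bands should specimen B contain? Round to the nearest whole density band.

Specimen A: after corrections the count is 525 − 9 + 10 = 526 density bands.
Specimen A: 526 density bands at 2 per year is 526 / 2 = 263 years.
A: Extension rate ≈ 1394.0 / 263 = 5.300 mm per year.
For B, 768.2 / 5.300 = 144.94 years; at 2 density bands per year that is 144.94 × 2 ≈ 290 density bands.

290 density bands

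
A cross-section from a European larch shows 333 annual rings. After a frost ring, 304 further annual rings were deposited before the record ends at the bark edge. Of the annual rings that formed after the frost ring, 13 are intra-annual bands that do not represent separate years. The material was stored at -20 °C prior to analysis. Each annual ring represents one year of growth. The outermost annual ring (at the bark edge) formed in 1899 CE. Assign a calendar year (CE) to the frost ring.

304 annual rings post-date the frost ring.
304 − 13 false = 291 true annual rings after the frost ring.
Counting back 291 years from 1899 CE places the frost ring in 1899 − 291 = 1608 CE.

1608 CE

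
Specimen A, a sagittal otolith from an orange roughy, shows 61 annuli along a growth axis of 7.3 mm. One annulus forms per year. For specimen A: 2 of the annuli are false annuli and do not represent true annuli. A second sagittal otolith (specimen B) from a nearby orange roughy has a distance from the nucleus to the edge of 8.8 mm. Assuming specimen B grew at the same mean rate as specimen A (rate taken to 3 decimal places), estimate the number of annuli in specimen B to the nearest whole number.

Specimen A: correcting the raw count gives 61 − 2 = 59 true annuli.
A: Mean rate = 7.3 mm / 59 years ≈ 0.124 mm/yr.
B spans 8.8 / 0.124 = 70.97 years ≈ 71 annuli.

71 annuli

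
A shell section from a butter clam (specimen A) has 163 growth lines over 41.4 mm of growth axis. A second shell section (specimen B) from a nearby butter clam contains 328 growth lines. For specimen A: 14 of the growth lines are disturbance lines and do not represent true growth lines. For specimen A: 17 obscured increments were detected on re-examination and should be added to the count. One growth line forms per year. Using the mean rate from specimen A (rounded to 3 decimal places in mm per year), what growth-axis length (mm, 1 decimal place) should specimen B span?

Specimen A: correcting the raw count gives 163 − 14 + 17 = 166 true growth lines.
A: Extension rate ≈ 41.4 / 166 = 0.249 mm per year.
Length of B = 0.249 × 328 = 81.7 mm.

81.7 mm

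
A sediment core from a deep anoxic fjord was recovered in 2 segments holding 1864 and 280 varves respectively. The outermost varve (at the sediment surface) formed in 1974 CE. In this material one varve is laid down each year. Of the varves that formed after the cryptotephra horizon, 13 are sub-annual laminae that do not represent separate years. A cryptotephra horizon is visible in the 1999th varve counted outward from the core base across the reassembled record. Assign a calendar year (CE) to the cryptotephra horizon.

Total varves = 1864 + 280 = 2144.
The cryptotephra horizon sits at varve 1999 from the core base, so 2144 − 1999 = 145 varves formed after it.
Excluding 13 false varves: 145 − 13 = 132.
Counting back 132 years from 1974 CE places the cryptotephra horizon in 1974 − 132 = 1842 CE.

1842 CE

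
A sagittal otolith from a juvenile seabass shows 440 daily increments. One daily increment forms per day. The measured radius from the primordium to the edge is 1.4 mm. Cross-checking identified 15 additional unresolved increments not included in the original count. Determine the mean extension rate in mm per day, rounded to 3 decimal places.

0.003 mm per day

Adjusted count: 440 + 15 = 455 daily increments.
1.4 mm over 455 days gives 1.4 / 455 ≈ 0.003 mm per day.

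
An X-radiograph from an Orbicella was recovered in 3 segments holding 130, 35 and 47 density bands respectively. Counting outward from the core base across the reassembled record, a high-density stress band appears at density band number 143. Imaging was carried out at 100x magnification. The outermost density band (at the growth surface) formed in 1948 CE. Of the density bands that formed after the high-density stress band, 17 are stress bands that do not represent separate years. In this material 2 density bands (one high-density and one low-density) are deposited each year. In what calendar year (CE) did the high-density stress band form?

1922 CE

Total density bands = 130 + 35 + 47 = 212.
Between density band 143 and the growth surface there are 212 − 143 = 69 density bands.
Excluding 17 false density bands: 69 − 17 = 52.
With 2 density bands per year, 52 / 2 = 26 years.
1948 − 26 = 1922 CE.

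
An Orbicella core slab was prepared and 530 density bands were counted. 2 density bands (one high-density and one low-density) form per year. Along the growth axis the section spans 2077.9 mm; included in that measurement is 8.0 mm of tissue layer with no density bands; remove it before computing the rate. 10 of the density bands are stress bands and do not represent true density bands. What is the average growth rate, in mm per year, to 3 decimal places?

Adjusted count: 530 − 10 = 520 density bands.
With 2 density bands per year, 520 / 2 = 260 years.
The growth record spans 2077.9 − 8.0 = 2069.9 mm.
Extension rate ≈ 2069.9 / 260 = 7.961 mm per year.

7.961 mm per year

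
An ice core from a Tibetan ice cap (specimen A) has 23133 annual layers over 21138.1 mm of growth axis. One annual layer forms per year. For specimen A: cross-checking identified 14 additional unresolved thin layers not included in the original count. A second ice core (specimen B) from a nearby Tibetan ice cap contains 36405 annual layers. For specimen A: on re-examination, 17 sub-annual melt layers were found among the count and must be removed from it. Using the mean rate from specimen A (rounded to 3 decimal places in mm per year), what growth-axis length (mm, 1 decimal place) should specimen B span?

Specimen A: correcting the raw count gives 23133 − 17 + 14 = 23130 true annual layers.
A: 21138.1 mm over 23130 years gives 21138.1 / 23130 ≈ 0.914 mm per year.
B's length ≈ 0.914 × 36405 = 33274.2 mm.

33274.2 mm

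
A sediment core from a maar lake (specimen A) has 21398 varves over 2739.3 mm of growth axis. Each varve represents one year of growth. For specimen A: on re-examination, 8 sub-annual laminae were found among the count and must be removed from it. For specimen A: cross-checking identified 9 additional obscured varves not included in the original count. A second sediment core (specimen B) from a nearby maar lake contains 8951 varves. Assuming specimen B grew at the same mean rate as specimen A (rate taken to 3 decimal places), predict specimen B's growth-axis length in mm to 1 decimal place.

1145.7 mm

Specimen A: adjusted count: 21398 − 8 + 9 = 21399 varves.
A: 2739.3 mm over 21399 years gives 2739.3 / 21399 ≈ 0.128 mm/yr.
Length of B = 0.128 × 8951 = 1145.7 mm.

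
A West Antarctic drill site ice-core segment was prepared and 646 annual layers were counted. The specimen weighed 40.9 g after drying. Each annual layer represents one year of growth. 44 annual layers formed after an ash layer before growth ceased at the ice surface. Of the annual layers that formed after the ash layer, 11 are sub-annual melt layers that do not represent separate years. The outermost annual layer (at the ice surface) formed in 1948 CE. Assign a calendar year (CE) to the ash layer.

There are 44 annual layers younger than the ash layer.
Excluding 11 false annual layers: 44 − 11 = 33.
1948 − 33 = 1915 CE.

1915 CE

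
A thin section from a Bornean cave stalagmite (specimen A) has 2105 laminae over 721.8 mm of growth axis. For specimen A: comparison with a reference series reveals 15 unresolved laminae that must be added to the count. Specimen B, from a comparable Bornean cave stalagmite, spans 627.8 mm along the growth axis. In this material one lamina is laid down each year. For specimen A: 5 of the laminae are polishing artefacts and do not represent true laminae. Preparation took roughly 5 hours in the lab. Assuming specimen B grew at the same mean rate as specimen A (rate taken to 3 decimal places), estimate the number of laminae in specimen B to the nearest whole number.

Specimen A: correcting the raw count gives 2105 − 5 + 15 = 2115 true laminae.
A: Extension rate ≈ 721.8 / 2115 = 0.341 mm/year.
For B, 627.8 / 0.341 = 1841.06 years ≈ 1841 laminae.

1841 laminae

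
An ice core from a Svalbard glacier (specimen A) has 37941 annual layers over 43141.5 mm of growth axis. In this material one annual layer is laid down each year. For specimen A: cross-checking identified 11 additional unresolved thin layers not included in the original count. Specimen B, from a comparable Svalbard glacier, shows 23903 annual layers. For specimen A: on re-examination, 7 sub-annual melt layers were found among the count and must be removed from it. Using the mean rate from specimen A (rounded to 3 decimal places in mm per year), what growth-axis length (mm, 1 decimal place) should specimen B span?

Specimen A: adjusted count: 37941 − 7 + 11 = 37945 annual layers.
A: Mean rate = 43141.5 mm / 37945 years ≈ 1.137 mm/yr.
B's length ≈ 1.137 × 23903 = 27177.7 mm.

27177.7 mm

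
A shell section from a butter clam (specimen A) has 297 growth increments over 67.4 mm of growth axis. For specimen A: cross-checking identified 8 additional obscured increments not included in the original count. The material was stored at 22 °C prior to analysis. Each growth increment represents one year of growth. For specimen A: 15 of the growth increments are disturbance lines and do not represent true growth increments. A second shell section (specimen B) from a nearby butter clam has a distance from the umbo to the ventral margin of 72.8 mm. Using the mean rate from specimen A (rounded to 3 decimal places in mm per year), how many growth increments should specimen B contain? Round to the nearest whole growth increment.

314 growth increments

Specimen A: true growth increment count = 297 − 15 + 8 = 290.
A: 67.4 mm over 290 years gives 67.4 / 290 ≈ 0.232 mm/yr.
Specimen B: 72.8 mm / 0.232 mm per year = 313.79 years ≈ 314 growth increments.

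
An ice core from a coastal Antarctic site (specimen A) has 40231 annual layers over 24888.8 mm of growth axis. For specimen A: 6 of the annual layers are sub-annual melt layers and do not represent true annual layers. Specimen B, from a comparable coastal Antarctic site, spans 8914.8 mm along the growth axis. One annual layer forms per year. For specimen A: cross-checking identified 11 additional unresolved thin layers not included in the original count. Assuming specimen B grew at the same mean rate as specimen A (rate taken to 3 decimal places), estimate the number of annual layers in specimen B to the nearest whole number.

14402 annual layers

Specimen A: correcting the raw count gives 40231 − 6 + 11 = 40236 true annual layers.
A: 24888.8 mm over 40236 years gives 24888.8 / 40236 ≈ 0.619 mm/yr.
Specimen B: 8914.8 mm / 0.619 mm per year = 14401.94 years ≈ 14402 annual layers.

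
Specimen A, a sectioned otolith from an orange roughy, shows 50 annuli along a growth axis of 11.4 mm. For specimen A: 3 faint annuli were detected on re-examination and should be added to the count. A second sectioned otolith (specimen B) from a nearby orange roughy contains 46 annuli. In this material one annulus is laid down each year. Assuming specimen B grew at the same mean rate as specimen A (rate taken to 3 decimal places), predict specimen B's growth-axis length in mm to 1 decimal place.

9.9 mm

Specimen A: true annulus count = 50 + 3 = 53.
A: Mean rate = 11.4 mm / 53 years ≈ 0.215 mm per year.
For B, 0.215 mm/year × 46 years = 9.9 mm.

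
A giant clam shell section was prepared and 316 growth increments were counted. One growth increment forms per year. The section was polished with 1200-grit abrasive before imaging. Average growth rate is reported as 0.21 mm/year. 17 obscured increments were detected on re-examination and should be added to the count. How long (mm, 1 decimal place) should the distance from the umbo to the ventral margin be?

69.9 mm

After corrections the count is 316 + 17 = 333 growth increments.
Length ≈ 0.21 × 333 = 69.9 mm.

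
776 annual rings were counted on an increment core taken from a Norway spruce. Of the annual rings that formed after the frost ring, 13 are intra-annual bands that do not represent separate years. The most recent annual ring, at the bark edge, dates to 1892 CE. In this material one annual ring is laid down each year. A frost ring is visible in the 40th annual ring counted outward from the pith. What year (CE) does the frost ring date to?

776 − 40 = 736 annual rings lie beyond the frost ring toward the bark edge.
Excluding 13 false annual rings: 736 − 13 = 723.
Counting back 723 years from 1892 CE places the frost ring in 1892 − 723 = 1169 CE.

1169 CE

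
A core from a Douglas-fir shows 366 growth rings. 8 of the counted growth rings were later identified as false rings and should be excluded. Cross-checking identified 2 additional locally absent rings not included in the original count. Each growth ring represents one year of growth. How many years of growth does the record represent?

Correcting the raw count gives 366 − 8 + 2 = 360 true growth rings.
With a one-to-one growth ring periodicity this is 360 years.

360 years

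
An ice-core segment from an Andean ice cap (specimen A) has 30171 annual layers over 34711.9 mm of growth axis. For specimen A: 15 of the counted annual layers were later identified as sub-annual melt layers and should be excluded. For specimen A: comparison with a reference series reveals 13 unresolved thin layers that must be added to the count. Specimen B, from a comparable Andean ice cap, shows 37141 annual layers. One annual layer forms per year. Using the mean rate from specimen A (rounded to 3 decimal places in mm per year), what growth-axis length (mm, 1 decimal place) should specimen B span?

Specimen A: after corrections the count is 30171 − 15 + 13 = 30169 annual layers.
A: Extension rate ≈ 34711.9 / 30169 = 1.151 mm per year.
Length of B = 1.151 × 37141 = 42749.3 mm.

42749.3 mm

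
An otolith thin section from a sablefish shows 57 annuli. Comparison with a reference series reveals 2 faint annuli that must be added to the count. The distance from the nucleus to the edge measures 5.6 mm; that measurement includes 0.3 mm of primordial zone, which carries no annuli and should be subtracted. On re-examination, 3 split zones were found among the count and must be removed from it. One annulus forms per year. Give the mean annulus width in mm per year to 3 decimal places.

Correcting the raw count gives 57 − 3 + 2 = 56 true annuli.
Net length = 5.6 − 0.3 = 5.3 mm.
Mean rate = 5.3 mm / 56 years ≈ 0.095 mm per year.

0.095 mm per year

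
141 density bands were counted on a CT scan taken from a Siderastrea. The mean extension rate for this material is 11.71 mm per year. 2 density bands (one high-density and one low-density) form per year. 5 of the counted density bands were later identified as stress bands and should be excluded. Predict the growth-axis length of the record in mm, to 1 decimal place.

True density band count = 141 − 5 = 136.
With 2 density bands per year, 136 / 2 = 68 years.
Length ≈ 11.71 × 68 = 796.3 mm.

796.3 mm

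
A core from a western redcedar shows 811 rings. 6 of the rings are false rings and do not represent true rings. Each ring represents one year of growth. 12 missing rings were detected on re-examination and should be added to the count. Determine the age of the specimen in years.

Adjusted count: 811 − 6 + 12 = 817 rings.
With a one-to-one ring periodicity this is 817 years.

817 years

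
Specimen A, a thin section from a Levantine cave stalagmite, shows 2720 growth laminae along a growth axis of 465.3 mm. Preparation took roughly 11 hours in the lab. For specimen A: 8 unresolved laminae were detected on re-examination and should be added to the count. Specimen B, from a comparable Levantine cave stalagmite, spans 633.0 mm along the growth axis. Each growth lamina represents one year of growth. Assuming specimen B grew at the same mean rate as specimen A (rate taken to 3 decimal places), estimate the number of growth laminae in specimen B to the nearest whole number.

Specimen A: adjusted count: 2720 + 8 = 2728 growth laminae.
A: Extension rate ≈ 465.3 / 2728 = 0.171 mm per year.
B spans 633.0 / 0.171 = 3701.75 years ≈ 3702 growth laminae.

3702 growth laminae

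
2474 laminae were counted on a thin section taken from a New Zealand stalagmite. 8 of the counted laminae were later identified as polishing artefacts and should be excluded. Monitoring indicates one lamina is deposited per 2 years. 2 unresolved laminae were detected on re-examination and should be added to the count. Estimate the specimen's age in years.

4936 years

Correcting the raw count gives 2474 − 8 + 2 = 2468 true laminae.
2468 laminae at 2 years each span 2468 × 2 = 4936 years.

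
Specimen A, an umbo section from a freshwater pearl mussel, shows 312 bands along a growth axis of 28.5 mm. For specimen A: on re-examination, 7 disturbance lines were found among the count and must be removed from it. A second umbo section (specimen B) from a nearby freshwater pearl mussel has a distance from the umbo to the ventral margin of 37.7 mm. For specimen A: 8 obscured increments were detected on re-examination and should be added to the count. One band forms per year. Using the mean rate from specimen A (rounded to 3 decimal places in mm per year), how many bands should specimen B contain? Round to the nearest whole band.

414 bands

Specimen A: adjusted count: 312 − 7 + 8 = 313 bands.
A: 28.5 mm over 313 years gives 28.5 / 313 ≈ 0.091 mm per year.
For B, 37.7 / 0.091 = 414.29 years ≈ 414 bands.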